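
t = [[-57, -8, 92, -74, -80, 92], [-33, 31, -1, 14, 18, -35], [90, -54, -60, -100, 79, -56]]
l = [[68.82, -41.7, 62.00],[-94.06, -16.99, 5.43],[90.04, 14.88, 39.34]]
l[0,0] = 68.82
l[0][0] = 68.82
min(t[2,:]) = -100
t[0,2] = 92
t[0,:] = [-57, -8, 92, -74, -80, 92]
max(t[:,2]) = 92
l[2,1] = 14.88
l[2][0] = 90.04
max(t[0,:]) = 92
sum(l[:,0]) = 64.8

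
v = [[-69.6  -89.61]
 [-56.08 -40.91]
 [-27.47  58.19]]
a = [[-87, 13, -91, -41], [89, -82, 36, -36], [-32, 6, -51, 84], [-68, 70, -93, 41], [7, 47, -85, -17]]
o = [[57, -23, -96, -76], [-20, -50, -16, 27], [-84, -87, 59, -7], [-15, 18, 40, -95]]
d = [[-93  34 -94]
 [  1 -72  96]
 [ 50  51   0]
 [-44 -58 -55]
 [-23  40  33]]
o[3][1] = 18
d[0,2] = -94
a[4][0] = 7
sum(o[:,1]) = -142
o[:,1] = [-23, -50, -87, 18]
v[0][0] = -69.6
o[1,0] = -20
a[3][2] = -93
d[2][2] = 0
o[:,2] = [-96, -16, 59, 40]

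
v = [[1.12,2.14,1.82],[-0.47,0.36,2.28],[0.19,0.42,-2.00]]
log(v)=[[(0.37+0j), (1.93+0j), 1.62-0.02j], [-0.23+0.17j, (-0.03+0.25j), -0.75-2.43j], [(-0.06-0.2j), 0.04-0.29j, (0.89+2.89j)]]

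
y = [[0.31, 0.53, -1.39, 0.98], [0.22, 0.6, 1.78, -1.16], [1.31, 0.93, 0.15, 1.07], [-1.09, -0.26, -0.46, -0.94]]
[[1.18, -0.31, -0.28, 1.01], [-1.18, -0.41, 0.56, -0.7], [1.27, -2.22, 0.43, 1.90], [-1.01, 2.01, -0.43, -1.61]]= y @ [[1.21, -0.35, -0.14, 1.06], [-0.33, -0.37, 0.20, -0.09], [-0.65, -0.85, 0.48, -0.12], [0.08, -1.21, 0.33, 0.57]]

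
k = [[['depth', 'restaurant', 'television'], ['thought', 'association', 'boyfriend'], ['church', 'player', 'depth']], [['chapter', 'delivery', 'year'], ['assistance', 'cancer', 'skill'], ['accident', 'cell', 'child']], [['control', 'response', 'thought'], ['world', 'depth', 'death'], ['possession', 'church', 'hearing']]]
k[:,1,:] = [['thought', 'association', 'boyfriend'], ['assistance', 'cancer', 'skill'], ['world', 'depth', 'death']]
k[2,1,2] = 'death'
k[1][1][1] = 'cancer'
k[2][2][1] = 'church'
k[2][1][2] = 'death'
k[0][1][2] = 'boyfriend'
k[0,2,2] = 'depth'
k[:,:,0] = [['depth', 'thought', 'church'], ['chapter', 'assistance', 'accident'], ['control', 'world', 'possession']]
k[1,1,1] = 'cancer'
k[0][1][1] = 'association'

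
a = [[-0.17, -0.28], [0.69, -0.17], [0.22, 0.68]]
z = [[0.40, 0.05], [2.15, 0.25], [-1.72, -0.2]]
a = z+[[-0.57, -0.33], [-1.46, -0.42], [1.94, 0.88]]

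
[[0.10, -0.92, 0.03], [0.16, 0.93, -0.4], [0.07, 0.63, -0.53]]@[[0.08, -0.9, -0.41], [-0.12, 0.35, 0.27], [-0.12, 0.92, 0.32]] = [[0.11, -0.38, -0.28],  [-0.05, -0.19, 0.06],  [-0.01, -0.33, -0.03]]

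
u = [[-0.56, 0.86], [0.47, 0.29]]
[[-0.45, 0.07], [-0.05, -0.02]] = u @ [[0.16, -0.06], [-0.42, 0.04]]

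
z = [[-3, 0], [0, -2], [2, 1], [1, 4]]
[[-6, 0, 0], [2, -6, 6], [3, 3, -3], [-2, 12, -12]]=z@[[2, 0, 0], [-1, 3, -3]]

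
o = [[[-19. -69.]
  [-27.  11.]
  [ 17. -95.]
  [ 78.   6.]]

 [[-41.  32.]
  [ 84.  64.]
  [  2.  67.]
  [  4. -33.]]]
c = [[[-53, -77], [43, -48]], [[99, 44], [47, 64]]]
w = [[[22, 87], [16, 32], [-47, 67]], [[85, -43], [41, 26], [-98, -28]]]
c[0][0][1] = -77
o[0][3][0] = 78.0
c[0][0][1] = -77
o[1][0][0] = -41.0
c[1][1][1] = 64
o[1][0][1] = 32.0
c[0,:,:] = [[-53, -77], [43, -48]]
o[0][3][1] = 6.0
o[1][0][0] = -41.0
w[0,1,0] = 16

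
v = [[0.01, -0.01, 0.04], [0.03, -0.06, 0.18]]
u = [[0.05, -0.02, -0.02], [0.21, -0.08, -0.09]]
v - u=[[-0.04, 0.01, 0.06],  [-0.18, 0.02, 0.27]]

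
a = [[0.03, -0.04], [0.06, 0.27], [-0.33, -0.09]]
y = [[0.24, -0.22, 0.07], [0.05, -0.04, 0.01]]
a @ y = [[0.01, -0.0, 0.00], [0.03, -0.02, 0.01], [-0.08, 0.08, -0.02]]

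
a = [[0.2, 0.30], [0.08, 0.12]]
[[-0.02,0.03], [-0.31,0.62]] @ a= [[-0.00, -0.00], [-0.01, -0.02]]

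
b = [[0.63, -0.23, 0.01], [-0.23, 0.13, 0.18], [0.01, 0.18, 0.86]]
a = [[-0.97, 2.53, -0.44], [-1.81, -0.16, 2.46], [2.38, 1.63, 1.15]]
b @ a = [[-0.17, 1.65, -0.83], [0.42, -0.31, 0.63], [1.71, 1.40, 1.43]]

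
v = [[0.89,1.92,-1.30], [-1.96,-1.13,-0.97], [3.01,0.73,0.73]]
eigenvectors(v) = [[0.08+0.61j, 0.08-0.61j, -0.43+0.00j],[-0.44+0.01j, (-0.44-0.01j), (0.72+0j)],[(0.66+0j), (0.66-0j), 0.54+0.00j]]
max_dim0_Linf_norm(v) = 3.01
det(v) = -5.52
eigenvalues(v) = [(0.59+2.77j), (0.59-2.77j), (-0.69+0j)]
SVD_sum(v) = [[1.27,0.64,0.22], [-2.1,-1.06,-0.37], [2.73,1.38,0.48]] + [[-0.39,1.3,-1.51], [-0.07,0.24,-0.28], [0.13,-0.42,0.49]] + [[0.01, -0.02, -0.02], [0.21, -0.31, -0.32], [0.16, -0.23, -0.24]]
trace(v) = 0.49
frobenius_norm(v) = 4.73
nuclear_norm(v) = 6.94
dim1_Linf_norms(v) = [1.92, 1.96, 3.01]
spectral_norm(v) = 4.16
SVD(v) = [[-0.35, 0.94, -0.04], [0.57, 0.17, -0.80], [-0.74, -0.3, -0.6]] @ diag([4.160174392225589, 2.1608082117622383, 0.6145379550941701]) @ [[-0.88,-0.45,-0.16],[-0.19,0.64,-0.74],[-0.43,0.63,0.65]]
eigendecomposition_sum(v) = [[(0.45+1.34j), 0.82+0.40j, (-0.74+0.54j)], [(-0.99+0.23j), (-0.34+0.56j), (-0.33-0.56j)], [1.50-0.30j, 0.54-0.83j, (0.48+0.87j)]] + [[0.45-1.34j, (0.82-0.4j), -0.74-0.54j], [(-0.99-0.23j), (-0.34-0.56j), (-0.33+0.56j)], [(1.5+0.3j), (0.54+0.83j), 0.48-0.87j]] + [[-0.01+0.00j, (0.27+0j), 0.18+0.00j], [(0.01-0j), -0.46-0.00j, -0.30-0.00j], [0.01-0.00j, (-0.34-0j), -0.23-0.00j]]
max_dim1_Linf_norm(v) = 3.01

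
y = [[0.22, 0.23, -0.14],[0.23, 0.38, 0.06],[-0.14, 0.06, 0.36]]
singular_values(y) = [0.55, 0.41, 0.0]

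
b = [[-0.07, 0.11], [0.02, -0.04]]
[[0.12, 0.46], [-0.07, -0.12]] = b@[[4.28,-9.39], [3.77,-1.76]]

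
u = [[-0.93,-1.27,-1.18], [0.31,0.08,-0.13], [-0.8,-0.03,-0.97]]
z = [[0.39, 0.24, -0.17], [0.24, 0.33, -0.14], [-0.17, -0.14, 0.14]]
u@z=[[-0.47,-0.48,0.17],[0.16,0.12,-0.08],[-0.15,-0.07,0.00]]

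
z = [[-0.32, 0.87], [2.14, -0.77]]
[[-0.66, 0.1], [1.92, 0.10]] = z @ [[0.72, 0.10], [-0.49, 0.15]]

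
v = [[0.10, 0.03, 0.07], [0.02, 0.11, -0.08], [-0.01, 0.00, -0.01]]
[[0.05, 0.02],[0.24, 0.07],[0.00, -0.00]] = v @[[0.27,  -0.02], [1.76,  0.63], [-0.46,  0.03]]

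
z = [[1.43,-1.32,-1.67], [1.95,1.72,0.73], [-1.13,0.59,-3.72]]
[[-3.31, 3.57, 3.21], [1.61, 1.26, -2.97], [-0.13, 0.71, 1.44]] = z @[[-0.55,1.3,0.07], [1.38,-0.46,-1.53], [0.42,-0.66,-0.65]]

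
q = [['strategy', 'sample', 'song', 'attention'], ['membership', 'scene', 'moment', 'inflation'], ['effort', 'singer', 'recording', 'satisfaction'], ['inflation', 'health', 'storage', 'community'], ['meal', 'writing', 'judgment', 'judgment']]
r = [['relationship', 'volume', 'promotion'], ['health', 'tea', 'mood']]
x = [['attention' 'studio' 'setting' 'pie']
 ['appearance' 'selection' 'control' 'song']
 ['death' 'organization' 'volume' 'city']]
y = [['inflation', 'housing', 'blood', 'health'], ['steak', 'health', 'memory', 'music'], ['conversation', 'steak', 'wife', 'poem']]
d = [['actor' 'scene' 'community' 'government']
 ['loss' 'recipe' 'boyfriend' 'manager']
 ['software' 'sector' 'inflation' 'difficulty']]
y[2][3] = 'poem'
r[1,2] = 'mood'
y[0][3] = 'health'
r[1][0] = 'health'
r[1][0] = 'health'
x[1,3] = 'song'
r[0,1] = 'volume'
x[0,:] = ['attention', 'studio', 'setting', 'pie']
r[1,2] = 'mood'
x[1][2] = 'control'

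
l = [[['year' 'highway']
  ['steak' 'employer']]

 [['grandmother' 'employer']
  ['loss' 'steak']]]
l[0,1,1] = 'employer'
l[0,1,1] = 'employer'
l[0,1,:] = ['steak', 'employer']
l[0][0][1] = 'highway'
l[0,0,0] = 'year'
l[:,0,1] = ['highway', 'employer']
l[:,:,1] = [['highway', 'employer'], ['employer', 'steak']]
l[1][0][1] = 'employer'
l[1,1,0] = 'loss'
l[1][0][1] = 'employer'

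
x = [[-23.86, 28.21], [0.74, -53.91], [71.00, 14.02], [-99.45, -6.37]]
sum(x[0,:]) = 4.350000000000001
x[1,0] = 0.74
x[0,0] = -23.86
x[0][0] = -23.86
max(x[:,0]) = 71.0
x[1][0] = 0.74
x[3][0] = -99.45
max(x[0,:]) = 28.21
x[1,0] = 0.74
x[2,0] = 71.0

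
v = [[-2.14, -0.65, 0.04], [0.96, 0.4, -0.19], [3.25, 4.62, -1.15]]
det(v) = -1.085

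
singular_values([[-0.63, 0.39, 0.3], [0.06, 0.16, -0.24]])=[0.8, 0.29]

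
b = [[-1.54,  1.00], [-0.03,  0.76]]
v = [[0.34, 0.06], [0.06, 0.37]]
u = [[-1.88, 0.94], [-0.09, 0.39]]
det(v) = 0.12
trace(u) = -1.49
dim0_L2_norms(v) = [0.35, 0.37]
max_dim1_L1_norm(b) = 2.54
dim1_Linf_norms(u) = [1.88, 0.39]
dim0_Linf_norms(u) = [1.88, 0.94]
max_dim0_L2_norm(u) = 1.88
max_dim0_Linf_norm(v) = 0.37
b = u + v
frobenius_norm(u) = 2.14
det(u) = -0.65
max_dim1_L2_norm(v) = 0.37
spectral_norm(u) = 2.12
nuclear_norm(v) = 0.71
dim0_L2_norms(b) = [1.54, 1.26]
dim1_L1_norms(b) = [2.54, 0.79]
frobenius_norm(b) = 1.99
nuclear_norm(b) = 2.50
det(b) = -1.14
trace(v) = 0.71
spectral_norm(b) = 1.89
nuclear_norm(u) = 2.42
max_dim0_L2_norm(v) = 0.37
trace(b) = -0.78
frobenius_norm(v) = 0.51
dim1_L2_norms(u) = [2.1, 0.4]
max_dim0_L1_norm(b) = 1.76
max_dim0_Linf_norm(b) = 1.54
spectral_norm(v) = 0.42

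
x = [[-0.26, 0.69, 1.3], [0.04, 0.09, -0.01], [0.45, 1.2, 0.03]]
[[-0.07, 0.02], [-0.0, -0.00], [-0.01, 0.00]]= x @ [[-0.08,0.03], [0.02,-0.01], [-0.08,0.03]]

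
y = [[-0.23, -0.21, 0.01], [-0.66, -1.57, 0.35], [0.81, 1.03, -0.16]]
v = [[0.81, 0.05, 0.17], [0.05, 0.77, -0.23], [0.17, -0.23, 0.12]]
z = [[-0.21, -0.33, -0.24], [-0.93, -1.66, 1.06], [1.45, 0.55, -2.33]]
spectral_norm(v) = 0.85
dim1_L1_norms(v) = [1.03, 1.05, 0.52]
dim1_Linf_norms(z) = [0.33, 1.66, 2.33]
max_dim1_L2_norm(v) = 0.83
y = z @ v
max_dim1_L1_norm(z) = 4.33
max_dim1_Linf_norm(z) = 2.33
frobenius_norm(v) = 1.20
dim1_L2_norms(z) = [0.46, 2.18, 2.8]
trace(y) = -1.96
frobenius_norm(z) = 3.58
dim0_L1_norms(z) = [2.59, 2.54, 3.63]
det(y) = -0.01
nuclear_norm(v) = 1.70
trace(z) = -4.20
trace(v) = 1.70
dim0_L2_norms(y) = [1.07, 1.89, 0.38]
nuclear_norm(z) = 4.80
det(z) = -0.94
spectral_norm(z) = 3.36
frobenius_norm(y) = 2.21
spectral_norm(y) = 2.18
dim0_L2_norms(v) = [0.83, 0.81, 0.31]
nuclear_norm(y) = 2.50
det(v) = 0.01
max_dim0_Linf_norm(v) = 0.81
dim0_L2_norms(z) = [1.74, 1.78, 2.57]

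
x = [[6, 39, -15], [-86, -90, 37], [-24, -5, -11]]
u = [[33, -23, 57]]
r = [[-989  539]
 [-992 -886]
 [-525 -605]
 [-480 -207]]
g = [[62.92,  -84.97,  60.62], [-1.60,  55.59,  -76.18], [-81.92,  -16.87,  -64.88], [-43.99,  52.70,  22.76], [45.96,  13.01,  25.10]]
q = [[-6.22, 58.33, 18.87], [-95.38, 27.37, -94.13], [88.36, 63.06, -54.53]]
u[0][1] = -23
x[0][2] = -15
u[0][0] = 33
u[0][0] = 33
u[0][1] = -23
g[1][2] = -76.18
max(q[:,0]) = 88.36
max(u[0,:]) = 57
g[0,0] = 62.92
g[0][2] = 60.62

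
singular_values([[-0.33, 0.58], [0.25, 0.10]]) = [0.67, 0.27]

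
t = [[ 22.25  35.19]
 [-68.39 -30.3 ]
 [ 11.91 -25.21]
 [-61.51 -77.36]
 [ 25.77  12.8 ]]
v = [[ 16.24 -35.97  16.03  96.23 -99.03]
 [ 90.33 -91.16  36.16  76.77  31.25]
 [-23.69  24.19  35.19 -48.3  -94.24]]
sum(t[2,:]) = -13.3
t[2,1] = -25.21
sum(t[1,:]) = -98.69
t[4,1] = 12.8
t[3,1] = -77.36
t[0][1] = 35.19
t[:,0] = [22.25, -68.39, 11.91, -61.51, 25.77]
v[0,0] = 16.24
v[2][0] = -23.69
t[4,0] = 25.77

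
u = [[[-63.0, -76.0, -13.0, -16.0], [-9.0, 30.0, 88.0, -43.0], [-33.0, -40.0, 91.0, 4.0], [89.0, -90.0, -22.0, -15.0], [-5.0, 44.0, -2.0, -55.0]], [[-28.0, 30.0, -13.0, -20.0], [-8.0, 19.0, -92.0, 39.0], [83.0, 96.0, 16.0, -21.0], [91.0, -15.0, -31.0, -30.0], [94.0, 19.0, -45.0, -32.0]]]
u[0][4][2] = -2.0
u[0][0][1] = -76.0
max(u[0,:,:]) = 91.0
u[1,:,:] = [[-28.0, 30.0, -13.0, -20.0], [-8.0, 19.0, -92.0, 39.0], [83.0, 96.0, 16.0, -21.0], [91.0, -15.0, -31.0, -30.0], [94.0, 19.0, -45.0, -32.0]]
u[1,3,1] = -15.0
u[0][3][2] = -22.0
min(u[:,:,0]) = -63.0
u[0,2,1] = -40.0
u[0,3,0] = 89.0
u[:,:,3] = [[-16.0, -43.0, 4.0, -15.0, -55.0], [-20.0, 39.0, -21.0, -30.0, -32.0]]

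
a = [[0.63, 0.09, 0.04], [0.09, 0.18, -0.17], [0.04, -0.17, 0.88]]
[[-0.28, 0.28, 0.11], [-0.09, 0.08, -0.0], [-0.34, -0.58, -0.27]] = a @ [[-0.28, 0.58, 0.29], [-0.88, -0.57, -0.57], [-0.54, -0.79, -0.43]]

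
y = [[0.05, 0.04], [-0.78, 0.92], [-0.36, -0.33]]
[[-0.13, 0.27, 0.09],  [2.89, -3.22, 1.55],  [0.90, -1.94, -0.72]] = y@ [[-3.03,4.83,0.26], [0.57,0.6,1.90]]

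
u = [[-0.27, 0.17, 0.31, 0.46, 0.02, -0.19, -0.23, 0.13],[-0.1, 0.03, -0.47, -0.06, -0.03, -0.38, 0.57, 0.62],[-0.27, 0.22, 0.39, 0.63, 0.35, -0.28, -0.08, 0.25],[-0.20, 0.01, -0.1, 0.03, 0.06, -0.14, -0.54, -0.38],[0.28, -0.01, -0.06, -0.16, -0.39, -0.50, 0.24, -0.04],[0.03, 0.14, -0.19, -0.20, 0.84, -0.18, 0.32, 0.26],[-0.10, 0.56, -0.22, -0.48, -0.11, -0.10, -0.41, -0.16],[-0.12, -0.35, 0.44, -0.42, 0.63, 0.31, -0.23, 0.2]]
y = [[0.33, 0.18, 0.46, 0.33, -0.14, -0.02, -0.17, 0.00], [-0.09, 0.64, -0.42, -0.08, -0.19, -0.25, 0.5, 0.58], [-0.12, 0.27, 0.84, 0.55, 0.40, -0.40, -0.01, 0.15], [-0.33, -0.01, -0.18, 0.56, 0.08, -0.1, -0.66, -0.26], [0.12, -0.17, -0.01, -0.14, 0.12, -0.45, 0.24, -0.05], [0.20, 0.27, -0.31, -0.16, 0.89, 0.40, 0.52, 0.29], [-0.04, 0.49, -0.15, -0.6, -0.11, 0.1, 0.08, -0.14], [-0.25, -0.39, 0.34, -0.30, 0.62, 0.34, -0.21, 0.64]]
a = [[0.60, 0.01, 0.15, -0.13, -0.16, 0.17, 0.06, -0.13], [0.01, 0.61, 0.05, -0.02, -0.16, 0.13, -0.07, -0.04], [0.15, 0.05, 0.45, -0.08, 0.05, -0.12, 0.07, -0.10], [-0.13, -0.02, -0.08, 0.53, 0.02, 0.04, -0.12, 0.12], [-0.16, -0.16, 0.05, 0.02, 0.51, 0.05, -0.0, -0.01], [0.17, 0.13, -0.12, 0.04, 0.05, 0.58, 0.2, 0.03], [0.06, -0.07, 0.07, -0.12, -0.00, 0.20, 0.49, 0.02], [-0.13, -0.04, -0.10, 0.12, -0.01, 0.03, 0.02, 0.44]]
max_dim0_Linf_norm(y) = 0.89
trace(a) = 4.21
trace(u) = -0.60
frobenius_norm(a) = 1.67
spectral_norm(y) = 1.63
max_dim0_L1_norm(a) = 1.41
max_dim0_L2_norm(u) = 1.18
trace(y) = 3.61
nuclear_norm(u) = 6.19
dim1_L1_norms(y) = [1.63, 2.75, 2.74, 2.18, 1.3, 3.04, 1.71, 3.09]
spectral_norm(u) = 1.37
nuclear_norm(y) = 7.26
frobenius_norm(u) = 2.56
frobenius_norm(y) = 2.85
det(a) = 0.00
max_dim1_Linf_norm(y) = 0.89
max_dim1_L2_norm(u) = 1.05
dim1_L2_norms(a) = [0.69, 0.65, 0.52, 0.58, 0.56, 0.66, 0.56, 0.49]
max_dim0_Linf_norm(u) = 0.84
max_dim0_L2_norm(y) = 1.19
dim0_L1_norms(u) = [1.37, 1.49, 2.18, 2.44, 2.43, 2.08, 2.62, 2.04]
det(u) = -0.00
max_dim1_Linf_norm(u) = 0.84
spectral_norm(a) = 0.98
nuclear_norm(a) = 4.21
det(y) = -0.14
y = u + a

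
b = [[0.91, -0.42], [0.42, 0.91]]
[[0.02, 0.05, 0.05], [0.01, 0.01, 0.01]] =b @ [[0.02, 0.05, 0.05], [-0.00, -0.01, -0.01]]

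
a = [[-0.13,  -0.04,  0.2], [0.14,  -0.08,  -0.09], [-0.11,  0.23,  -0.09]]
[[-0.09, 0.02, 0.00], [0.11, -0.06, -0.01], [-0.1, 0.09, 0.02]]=a @ [[0.73,  -0.09,  0.03], [-0.09,  0.39,  0.13], [0.03,  0.13,  0.05]]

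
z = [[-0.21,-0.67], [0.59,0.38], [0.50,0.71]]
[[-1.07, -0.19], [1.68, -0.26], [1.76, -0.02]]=z @[[2.28, -0.79],[0.88, 0.53]]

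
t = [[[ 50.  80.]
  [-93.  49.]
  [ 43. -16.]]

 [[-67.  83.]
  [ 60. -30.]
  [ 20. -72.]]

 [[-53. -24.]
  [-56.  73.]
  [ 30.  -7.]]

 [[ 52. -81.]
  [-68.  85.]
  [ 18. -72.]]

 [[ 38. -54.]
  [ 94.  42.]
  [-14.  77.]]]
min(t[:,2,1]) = -72.0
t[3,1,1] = 85.0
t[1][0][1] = 83.0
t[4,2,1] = 77.0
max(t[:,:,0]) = 94.0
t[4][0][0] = 38.0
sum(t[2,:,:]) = -37.0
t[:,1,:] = [[-93.0, 49.0], [60.0, -30.0], [-56.0, 73.0], [-68.0, 85.0], [94.0, 42.0]]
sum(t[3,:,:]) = -66.0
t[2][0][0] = -53.0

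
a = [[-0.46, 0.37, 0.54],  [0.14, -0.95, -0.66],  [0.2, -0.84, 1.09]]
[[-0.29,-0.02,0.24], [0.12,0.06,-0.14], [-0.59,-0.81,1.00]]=a@[[0.3, -0.35, 0.01],[0.22, 0.23, -0.32],[-0.43, -0.5, 0.67]]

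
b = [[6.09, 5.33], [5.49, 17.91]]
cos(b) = [[-0.52,  0.35], [0.36,  0.26]]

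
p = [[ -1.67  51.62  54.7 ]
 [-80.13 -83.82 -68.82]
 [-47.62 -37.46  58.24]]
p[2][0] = -47.62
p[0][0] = -1.67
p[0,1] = 51.62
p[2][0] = -47.62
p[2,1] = -37.46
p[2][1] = -37.46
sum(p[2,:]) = -26.839999999999996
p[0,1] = 51.62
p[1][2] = -68.82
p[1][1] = -83.82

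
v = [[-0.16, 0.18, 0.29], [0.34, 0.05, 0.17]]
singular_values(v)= [0.39, 0.37]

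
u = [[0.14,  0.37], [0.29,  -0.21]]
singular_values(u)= [0.43, 0.32]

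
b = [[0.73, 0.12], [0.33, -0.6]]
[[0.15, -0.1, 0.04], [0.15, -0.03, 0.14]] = b @ [[0.23,-0.14,0.09], [-0.13,-0.02,-0.18]]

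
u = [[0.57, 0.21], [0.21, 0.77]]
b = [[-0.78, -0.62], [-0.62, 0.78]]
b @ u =[[-0.57, -0.64], [-0.19, 0.47]]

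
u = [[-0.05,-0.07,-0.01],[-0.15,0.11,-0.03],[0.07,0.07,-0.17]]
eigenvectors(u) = [[0.32+0.00j,(0.23+0.21j),(0.23-0.21j)], [-0.94+0.00j,(0.24+0.16j),0.24-0.16j], [-0.13+0.00j,0.91+0.00j,(0.91-0j)]]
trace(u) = -0.11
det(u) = 0.00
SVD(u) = [[-0.18, 0.09, -0.98], [0.38, 0.93, 0.02], [0.91, -0.37, -0.2]] @ diag([0.2024544362892198, 0.1860131747955617, 0.07817480431245122]) @ [[0.08, 0.58, -0.81], [-0.91, 0.37, 0.18], [0.41, 0.72, 0.56]]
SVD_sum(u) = [[-0.0,-0.02,0.03], [0.01,0.04,-0.06], [0.01,0.11,-0.15]] + [[-0.02, 0.01, 0.00], [-0.16, 0.06, 0.03], [0.06, -0.03, -0.01]] + [[-0.03,-0.06,-0.04], [0.00,0.00,0.00], [-0.01,-0.01,-0.01]]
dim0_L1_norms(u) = [0.27, 0.25, 0.21]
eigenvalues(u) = [(0.16+0j), (-0.13+0.03j), (-0.13-0.03j)]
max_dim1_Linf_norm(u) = 0.17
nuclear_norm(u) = 0.47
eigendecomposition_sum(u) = [[(0.03+0j),(-0.04-0j),0.00+0.00j], [(-0.09+0j),(0.13+0j),-0.01+0.00j], [(-0.01+0j),0.02+0.00j,-0.00+0.00j]] + [[(-0.04+0.07j),(-0.01+0.03j),-0.01-0.04j],  [(-0.03+0.07j),-0.01+0.03j,-0.01-0.03j],  [0.04+0.22j,(0.03+0.09j),-0.08-0.06j]] + [[(-0.04-0.07j), (-0.01-0.03j), (-0.01+0.04j)],  [-0.03-0.07j, -0.01-0.03j, (-0.01+0.03j)],  [0.04-0.22j, 0.03-0.09j, (-0.08+0.06j)]]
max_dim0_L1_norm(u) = 0.27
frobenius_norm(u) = 0.29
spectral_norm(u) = 0.20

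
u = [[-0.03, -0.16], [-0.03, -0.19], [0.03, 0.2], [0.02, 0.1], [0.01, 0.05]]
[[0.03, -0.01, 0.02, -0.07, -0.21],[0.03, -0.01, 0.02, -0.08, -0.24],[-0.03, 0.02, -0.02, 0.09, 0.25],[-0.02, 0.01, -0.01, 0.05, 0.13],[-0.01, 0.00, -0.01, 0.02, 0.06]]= u@ [[-0.62, 0.05, -0.09, 0.25, 0.93], [-0.07, 0.07, -0.09, 0.40, 1.11]]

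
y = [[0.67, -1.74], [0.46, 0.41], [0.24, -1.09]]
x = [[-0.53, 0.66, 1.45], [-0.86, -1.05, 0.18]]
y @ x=[[1.14, 2.27, 0.66], [-0.60, -0.13, 0.74], [0.81, 1.30, 0.15]]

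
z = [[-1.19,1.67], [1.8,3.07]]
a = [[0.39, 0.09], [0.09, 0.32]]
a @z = [[-0.30, 0.93], [0.47, 1.13]]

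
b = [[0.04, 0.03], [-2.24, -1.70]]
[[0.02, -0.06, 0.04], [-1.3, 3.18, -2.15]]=b @ [[0.73, -0.69, 1.27], [-0.20, -0.96, -0.41]]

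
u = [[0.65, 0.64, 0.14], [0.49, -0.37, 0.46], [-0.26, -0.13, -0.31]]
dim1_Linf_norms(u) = [0.65, 0.49, 0.31]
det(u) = 0.11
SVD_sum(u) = [[0.69, 0.34, 0.35], [0.36, 0.18, 0.18], [-0.32, -0.16, -0.16]] + [[-0.06,  0.31,  -0.18], [0.11,  -0.53,  0.31], [-0.01,  0.07,  -0.04]] + [[0.02, -0.01, -0.03],  [0.02, -0.01, -0.03],  [0.08, -0.05, -0.1]]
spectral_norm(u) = 1.03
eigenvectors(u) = [[0.93, 0.45, -0.49], [0.29, -0.89, 0.52], [-0.25, 0.00, 0.69]]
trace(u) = -0.03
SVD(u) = [[-0.82, 0.5, 0.28], [-0.43, -0.86, 0.29], [0.38, 0.12, 0.92]] @ diag([1.032255019295091, 0.7303373779496145, 0.14817857304540677]) @ [[-0.82, -0.40, -0.42], [-0.17, 0.85, -0.49], [0.55, -0.33, -0.76]]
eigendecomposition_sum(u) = [[0.76, 0.38, 0.25], [0.24, 0.12, 0.08], [-0.20, -0.1, -0.07]] + [[-0.15, 0.24, -0.28], [0.3, -0.47, 0.56], [-0.0, 0.0, -0.00]] + [[0.04, 0.02, 0.17], [-0.04, -0.02, -0.18], [-0.06, -0.03, -0.24]]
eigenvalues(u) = [0.81, -0.62, -0.22]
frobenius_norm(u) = 1.27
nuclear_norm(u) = 1.91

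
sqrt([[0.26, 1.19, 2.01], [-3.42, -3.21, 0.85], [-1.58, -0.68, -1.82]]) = [[(1.83+0.15j), (0.92-0.38j), 0.92+1.03j], [(-2.1-0.34j), (-0.71+0.88j), (1.45-2.37j)], [(-1.05+0.05j), (-0.4-0.12j), 0.41+0.33j]]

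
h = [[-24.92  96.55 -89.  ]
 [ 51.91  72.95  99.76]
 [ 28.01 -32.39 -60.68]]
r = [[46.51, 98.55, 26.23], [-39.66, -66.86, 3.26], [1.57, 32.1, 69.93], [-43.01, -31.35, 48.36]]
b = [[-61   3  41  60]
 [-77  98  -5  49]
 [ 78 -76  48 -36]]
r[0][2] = 26.23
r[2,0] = 1.57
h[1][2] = 99.76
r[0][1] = 98.55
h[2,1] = -32.39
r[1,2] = 3.26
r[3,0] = -43.01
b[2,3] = -36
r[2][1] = 32.1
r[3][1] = -31.35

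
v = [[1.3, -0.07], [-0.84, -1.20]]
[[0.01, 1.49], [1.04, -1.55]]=v @ [[-0.04, 1.17],  [-0.84, 0.47]]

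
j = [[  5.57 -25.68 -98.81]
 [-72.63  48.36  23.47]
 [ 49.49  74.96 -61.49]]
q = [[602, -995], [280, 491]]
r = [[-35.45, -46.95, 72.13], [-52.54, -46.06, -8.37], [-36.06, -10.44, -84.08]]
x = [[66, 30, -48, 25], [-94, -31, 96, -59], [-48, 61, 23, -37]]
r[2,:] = [-36.06, -10.44, -84.08]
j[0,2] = -98.81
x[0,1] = 30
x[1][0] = -94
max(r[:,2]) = 72.13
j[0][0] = 5.57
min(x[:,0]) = -94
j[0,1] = -25.68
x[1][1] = -31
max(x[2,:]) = 61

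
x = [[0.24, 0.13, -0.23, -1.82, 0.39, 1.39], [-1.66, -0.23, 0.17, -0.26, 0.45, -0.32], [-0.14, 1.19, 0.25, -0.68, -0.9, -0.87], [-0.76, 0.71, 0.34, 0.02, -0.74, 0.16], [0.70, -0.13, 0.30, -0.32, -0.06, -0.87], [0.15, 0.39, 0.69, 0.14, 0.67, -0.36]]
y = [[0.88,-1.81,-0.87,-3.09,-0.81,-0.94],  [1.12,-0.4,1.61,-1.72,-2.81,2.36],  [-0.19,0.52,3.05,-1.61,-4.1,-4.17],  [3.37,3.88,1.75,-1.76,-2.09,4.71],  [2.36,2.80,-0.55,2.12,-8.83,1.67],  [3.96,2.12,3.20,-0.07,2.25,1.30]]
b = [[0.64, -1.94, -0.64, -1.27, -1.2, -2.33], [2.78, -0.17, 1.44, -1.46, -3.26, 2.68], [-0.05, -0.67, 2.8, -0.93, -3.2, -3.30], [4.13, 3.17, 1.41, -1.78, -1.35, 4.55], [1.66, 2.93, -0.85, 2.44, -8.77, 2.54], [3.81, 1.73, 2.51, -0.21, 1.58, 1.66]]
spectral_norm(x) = 2.42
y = x + b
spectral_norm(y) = 11.89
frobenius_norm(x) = 4.09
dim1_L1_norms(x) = [4.2, 3.09, 4.03, 2.73, 2.38, 2.4]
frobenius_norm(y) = 16.67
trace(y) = -5.76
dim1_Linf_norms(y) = [3.09, 2.81, 4.17, 4.71, 8.83, 3.96]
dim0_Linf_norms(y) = [3.96, 3.88, 3.2, 3.09, 8.83, 4.71]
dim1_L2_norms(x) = [2.35, 1.79, 1.88, 1.33, 1.21, 1.12]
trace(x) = -0.14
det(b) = -4145.00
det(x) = -3.86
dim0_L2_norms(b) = [6.52, 5.09, 4.4, 3.71, 10.18, 7.31]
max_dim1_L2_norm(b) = 10.07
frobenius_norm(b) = 16.07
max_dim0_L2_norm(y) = 10.62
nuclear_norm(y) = 34.94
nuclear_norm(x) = 9.03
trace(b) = -5.62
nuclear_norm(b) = 32.11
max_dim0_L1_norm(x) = 3.97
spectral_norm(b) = 11.97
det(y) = -11050.13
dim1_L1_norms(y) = [8.4, 10.02, 13.64, 17.56, 18.33, 12.9]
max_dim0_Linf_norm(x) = 1.82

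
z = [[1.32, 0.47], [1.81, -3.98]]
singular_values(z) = [4.37, 1.4]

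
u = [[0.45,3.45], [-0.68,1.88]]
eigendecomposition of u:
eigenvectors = [[(0.91+0j),0.91-0.00j], [(0.19+0.36j),(0.19-0.36j)]]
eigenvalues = [(1.16+1.35j), (1.16-1.35j)]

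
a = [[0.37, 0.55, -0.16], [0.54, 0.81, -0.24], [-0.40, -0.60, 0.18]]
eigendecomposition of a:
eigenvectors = [[-0.48, -0.76, -0.70], [-0.71, 0.35, 0.59], [0.52, -0.55, 0.4]]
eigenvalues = [1.35, 0.0, 0.0]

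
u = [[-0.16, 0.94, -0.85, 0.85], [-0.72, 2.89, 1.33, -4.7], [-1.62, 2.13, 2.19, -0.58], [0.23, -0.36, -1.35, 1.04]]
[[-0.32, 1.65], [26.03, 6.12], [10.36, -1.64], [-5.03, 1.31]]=u@ [[-1.88, -0.69],[2.57, 0.76],[-0.14, -2.37],[-3.71, -1.40]]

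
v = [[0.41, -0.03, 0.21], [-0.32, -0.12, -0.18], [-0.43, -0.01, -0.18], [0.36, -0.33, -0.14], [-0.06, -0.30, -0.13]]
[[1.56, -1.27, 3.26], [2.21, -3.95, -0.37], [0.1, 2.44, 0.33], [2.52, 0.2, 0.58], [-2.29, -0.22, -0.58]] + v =[[1.97, -1.30, 3.47], [1.89, -4.07, -0.55], [-0.33, 2.43, 0.15], [2.88, -0.13, 0.44], [-2.35, -0.52, -0.71]]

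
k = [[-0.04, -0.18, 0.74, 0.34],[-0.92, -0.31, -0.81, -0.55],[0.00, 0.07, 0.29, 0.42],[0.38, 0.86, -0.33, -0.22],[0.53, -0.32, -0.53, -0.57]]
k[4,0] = 0.529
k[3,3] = -0.223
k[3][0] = 0.385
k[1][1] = -0.311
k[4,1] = -0.324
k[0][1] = -0.175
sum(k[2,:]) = 0.784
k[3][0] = 0.385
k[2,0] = 0.001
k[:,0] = [-0.042, -0.921, 0.001, 0.385, 0.529]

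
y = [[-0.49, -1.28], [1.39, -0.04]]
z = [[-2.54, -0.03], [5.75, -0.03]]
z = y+[[-2.05,1.25], [4.36,0.01]]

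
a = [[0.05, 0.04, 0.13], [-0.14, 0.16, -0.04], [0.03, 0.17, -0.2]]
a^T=[[0.05, -0.14, 0.03], [0.04, 0.16, 0.17], [0.13, -0.04, -0.2]]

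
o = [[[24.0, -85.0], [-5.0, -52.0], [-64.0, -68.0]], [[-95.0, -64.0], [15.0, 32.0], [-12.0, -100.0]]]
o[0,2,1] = -68.0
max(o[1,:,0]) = 15.0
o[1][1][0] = 15.0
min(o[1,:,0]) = -95.0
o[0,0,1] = -85.0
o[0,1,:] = [-5.0, -52.0]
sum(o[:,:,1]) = -337.0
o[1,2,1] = -100.0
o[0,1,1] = -52.0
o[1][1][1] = 32.0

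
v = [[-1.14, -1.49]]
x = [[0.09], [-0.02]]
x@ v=[[-0.1, -0.13], [0.02, 0.03]]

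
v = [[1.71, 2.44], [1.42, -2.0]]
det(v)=-6.885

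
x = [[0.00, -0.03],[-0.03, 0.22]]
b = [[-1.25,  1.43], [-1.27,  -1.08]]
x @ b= [[0.04, 0.03], [-0.24, -0.28]]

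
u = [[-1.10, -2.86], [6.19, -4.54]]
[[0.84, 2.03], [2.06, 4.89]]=u @ [[0.09, 0.21], [-0.33, -0.79]]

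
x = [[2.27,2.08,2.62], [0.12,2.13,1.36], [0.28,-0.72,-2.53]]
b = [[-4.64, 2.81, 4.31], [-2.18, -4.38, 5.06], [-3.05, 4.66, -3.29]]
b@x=[[-8.99, -6.77, -19.24], [-4.06, -17.51, -24.47], [-7.29, 5.95, 6.67]]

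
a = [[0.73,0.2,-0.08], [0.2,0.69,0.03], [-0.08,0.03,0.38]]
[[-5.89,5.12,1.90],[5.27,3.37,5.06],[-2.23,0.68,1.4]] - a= [[-6.62,4.92,1.98], [5.07,2.68,5.03], [-2.15,0.65,1.02]]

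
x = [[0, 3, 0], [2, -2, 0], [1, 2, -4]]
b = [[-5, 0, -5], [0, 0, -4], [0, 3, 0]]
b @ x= [[-5, -25, 20], [-4, -8, 16], [6, -6, 0]]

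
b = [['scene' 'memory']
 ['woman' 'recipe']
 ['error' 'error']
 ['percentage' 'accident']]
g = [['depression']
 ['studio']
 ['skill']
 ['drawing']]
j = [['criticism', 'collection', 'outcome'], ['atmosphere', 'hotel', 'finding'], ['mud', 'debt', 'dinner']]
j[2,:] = ['mud', 'debt', 'dinner']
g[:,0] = ['depression', 'studio', 'skill', 'drawing']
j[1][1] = 'hotel'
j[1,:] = ['atmosphere', 'hotel', 'finding']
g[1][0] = 'studio'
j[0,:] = ['criticism', 'collection', 'outcome']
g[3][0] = 'drawing'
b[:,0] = ['scene', 'woman', 'error', 'percentage']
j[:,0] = ['criticism', 'atmosphere', 'mud']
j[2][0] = 'mud'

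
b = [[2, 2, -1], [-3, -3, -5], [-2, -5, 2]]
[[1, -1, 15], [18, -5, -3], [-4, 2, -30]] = b @ [[-1, 0, 2], [0, 0, 4], [-3, 1, -3]]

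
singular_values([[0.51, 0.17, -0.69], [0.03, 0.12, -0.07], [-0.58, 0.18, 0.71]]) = [1.26, 0.28, 0.0]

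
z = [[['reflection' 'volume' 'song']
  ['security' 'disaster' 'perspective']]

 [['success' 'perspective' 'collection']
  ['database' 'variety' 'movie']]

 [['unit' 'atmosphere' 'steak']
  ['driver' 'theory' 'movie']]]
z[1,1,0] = 'database'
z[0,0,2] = 'song'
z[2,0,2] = 'steak'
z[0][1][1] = 'disaster'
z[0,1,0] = 'security'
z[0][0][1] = 'volume'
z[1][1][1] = 'variety'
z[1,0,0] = 'success'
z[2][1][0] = 'driver'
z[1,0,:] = ['success', 'perspective', 'collection']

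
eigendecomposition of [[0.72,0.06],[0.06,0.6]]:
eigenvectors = [[0.92, -0.38], [0.38, 0.92]]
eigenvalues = [0.74, 0.58]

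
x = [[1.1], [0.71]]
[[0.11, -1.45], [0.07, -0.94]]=x @ [[0.10, -1.32]]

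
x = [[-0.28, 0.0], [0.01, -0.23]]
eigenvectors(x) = [[0.00, 0.98], [1.00, -0.20]]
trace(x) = -0.51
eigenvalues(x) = [-0.23, -0.28]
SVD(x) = [[-0.99, 0.11], [0.11, 0.99]] @ diag([0.28054411246510097, 0.22955391732917302]) @ [[1.00, -0.09], [-0.09, -1.00]]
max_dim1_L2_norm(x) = 0.28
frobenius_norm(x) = 0.36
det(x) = 0.06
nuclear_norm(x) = 0.51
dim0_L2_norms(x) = [0.28, 0.23]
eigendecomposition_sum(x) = [[-0.00, -0.0],[-0.05, -0.23]] + [[-0.28, -0.0], [0.06, -0.00]]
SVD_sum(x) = [[-0.28, 0.02], [0.03, -0.00]] + [[-0.0, -0.02], [-0.02, -0.23]]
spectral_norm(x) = 0.28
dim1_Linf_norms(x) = [0.28, 0.23]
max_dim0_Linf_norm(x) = 0.28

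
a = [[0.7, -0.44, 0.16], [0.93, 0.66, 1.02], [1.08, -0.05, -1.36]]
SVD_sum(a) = [[0.1, -0.04, -0.21], [-0.27, 0.12, 0.55], [0.72, -0.31, -1.48]] + [[0.50, 0.15, 0.21], [1.23, 0.37, 0.52], [0.39, 0.12, 0.16]] + [[0.1, -0.55, 0.16], [-0.03, 0.18, -0.05], [-0.03, 0.14, -0.04]]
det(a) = -1.76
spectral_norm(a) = 1.80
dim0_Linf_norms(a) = [1.08, 0.66, 1.36]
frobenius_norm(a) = 2.46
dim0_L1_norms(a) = [2.71, 1.15, 2.54]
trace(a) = -0.00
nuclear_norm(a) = 3.99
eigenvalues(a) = [(0.75+0.77j), (0.75-0.77j), (-1.51+0j)]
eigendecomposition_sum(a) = [[0.40+0.32j, -0.21+0.20j, (-0.03+0.13j)], [0.59-0.70j, (0.35+0.39j), (0.23+0.05j)], [0.22+0.10j, -0.07+0.12j, 0.00+0.06j]] + [[0.40-0.32j, (-0.21-0.2j), (-0.03-0.13j)], [(0.59+0.7j), 0.35-0.39j, (0.23-0.05j)], [0.22-0.10j, -0.07-0.12j, 0.00-0.06j]] + [[-0.10+0.00j, (-0.01+0j), (0.21+0j)], [(-0.26+0j), (-0.04+0j), (0.55+0j)], [(0.63-0j), 0.10-0.00j, -1.37-0.00j]]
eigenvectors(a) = [[(-0.01-0.47j), (-0.01+0.47j), -0.14+0.00j], [(-0.85+0j), -0.85-0.00j, -0.37+0.00j], [-0.07-0.22j, (-0.07+0.22j), 0.92+0.00j]]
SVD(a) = [[-0.13, -0.36, -0.92],[0.35, -0.89, 0.3],[-0.93, -0.28, 0.24]] @ diag([1.8038862399660052, 1.5569070807511662, 0.6250078200856295]) @ [[-0.43, 0.18, 0.88], [-0.89, -0.27, -0.38], [-0.17, 0.95, -0.28]]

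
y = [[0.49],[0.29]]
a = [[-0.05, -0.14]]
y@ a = [[-0.02, -0.07],  [-0.01, -0.04]]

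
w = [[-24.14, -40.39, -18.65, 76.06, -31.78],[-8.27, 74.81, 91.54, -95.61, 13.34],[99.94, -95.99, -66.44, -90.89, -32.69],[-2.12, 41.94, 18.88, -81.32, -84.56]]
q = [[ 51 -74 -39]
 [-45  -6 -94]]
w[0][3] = 76.06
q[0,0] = 51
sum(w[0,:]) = -38.900000000000006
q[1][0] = -45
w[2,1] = -95.99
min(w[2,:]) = -95.99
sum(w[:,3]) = -191.76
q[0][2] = -39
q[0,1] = -74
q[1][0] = -45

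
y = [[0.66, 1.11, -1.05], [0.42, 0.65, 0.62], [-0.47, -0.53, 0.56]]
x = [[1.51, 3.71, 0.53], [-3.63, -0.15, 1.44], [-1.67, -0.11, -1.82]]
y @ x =[[-1.28,2.4,3.86], [-2.76,1.39,0.03], [0.28,-1.73,-2.03]]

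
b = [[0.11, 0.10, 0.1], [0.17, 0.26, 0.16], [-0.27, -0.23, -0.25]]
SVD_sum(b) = [[0.1, 0.11, 0.1], [0.2, 0.21, 0.18], [-0.25, -0.26, -0.23]] + [[0.01, -0.01, 0.00], [-0.03, 0.05, -0.02], [-0.02, 0.03, -0.02]] + [[0.0, 0.00, -0.0], [-0.0, -0.0, 0.00], [0.00, 0.0, -0.0]]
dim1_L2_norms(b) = [0.18, 0.35, 0.43]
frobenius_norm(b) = 0.59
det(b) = -0.00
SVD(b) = [[-0.31, 0.16, 0.94], [-0.59, -0.80, -0.06], [0.74, -0.57, 0.34]] @ diag([0.5801227363098667, 0.07717313639519739, 0.0013848593002730798]) @ [[-0.58,  -0.61,  -0.54], [0.47,  -0.79,  0.4], [0.67,  0.02,  -0.74]]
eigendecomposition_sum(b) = [[0.07, 0.02, 0.06],[0.05, 0.02, 0.05],[-0.18, -0.06, -0.17]] + [[0.01,-0.0,0.00], [0.0,-0.0,0.00], [-0.01,0.0,-0.00]] + [[0.04,  0.08,  0.04],[0.12,  0.24,  0.11],[-0.08,  -0.17,  -0.08]]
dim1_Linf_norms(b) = [0.11, 0.26, 0.27]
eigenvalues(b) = [-0.09, 0.0, 0.2]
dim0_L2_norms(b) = [0.34, 0.36, 0.31]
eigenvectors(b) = [[0.33, 0.68, 0.26], [0.26, 0.00, 0.79], [-0.91, -0.73, -0.55]]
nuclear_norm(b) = 0.66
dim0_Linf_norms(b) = [0.27, 0.26, 0.25]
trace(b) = 0.12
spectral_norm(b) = 0.58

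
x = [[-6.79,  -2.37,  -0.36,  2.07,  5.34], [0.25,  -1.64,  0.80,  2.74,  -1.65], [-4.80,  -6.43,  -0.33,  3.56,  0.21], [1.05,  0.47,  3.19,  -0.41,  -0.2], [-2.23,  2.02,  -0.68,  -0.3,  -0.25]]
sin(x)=[[2.03, 7.66, -3.57, -4.02, -9.3], [0.46, -0.78, 1.48, 5.03, 3.79], [0.16, -7.62, 4.08, 5.84, -1.30], [-0.63, 4.01, 1.87, 1.95, -1.48], [7.12, 4.5, -4.32, -0.08, -9.55]]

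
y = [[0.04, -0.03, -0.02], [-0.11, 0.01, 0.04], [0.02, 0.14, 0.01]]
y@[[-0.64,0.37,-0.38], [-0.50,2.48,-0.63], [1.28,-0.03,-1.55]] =[[-0.04, -0.06, 0.03], [0.12, -0.02, -0.03], [-0.07, 0.35, -0.11]]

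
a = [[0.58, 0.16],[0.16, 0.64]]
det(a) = 0.346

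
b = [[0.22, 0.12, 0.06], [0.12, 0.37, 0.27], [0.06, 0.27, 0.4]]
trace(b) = 0.99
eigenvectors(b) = [[-0.26, -0.87, 0.42], [-0.68, -0.14, -0.72], [-0.69, 0.47, 0.55]]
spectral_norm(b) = 0.69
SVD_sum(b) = [[0.05, 0.12, 0.12], [0.12, 0.32, 0.32], [0.12, 0.32, 0.33]] + [[0.16, 0.03, -0.09], [0.03, 0.0, -0.01], [-0.09, -0.01, 0.05]] + [[0.02,-0.03,0.02], [-0.03,0.05,-0.04], [0.02,-0.04,0.03]]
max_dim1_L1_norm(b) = 0.76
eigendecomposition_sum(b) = [[0.05, 0.12, 0.12], [0.12, 0.32, 0.32], [0.12, 0.32, 0.33]] + [[0.16, 0.03, -0.09], [0.03, 0.00, -0.01], [-0.09, -0.01, 0.05]] + [[0.02,-0.03,0.02],[-0.03,0.05,-0.04],[0.02,-0.04,0.03]]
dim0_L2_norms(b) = [0.26, 0.47, 0.49]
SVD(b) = [[-0.26, 0.87, 0.42], [-0.68, 0.14, -0.72], [-0.69, -0.47, 0.55]] @ diag([0.6895244486018112, 0.20730465000611148, 0.09317090139207763]) @ [[-0.26,-0.68,-0.69], [0.87,0.14,-0.47], [0.42,-0.72,0.55]]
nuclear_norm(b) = 0.99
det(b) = 0.01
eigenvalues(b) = [0.69, 0.21, 0.09]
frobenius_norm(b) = 0.73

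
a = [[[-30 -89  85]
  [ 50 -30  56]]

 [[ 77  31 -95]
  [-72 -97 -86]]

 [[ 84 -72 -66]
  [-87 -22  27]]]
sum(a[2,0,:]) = -54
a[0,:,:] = [[-30, -89, 85], [50, -30, 56]]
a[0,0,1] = -89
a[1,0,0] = 77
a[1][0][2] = -95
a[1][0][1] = 31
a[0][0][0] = -30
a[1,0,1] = 31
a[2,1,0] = -87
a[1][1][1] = -97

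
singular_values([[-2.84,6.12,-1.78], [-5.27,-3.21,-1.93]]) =[6.99, 6.45]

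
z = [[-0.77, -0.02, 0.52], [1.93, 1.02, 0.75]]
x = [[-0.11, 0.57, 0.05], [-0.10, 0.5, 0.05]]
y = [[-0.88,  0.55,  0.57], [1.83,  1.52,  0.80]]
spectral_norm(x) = 0.78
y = x + z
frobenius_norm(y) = 2.78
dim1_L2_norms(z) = [0.93, 2.31]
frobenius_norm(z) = 2.49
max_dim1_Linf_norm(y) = 1.83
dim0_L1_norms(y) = [2.71, 2.07, 1.37]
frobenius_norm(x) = 0.78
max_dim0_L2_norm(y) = 2.03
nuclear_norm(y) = 3.69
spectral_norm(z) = 2.36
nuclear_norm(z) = 3.14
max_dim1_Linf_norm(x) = 0.57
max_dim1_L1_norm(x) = 0.73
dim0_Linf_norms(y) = [1.83, 1.52, 0.8]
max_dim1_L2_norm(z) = 2.31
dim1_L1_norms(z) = [1.31, 3.7]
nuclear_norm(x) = 0.78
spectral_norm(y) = 2.51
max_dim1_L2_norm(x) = 0.58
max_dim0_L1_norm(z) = 2.7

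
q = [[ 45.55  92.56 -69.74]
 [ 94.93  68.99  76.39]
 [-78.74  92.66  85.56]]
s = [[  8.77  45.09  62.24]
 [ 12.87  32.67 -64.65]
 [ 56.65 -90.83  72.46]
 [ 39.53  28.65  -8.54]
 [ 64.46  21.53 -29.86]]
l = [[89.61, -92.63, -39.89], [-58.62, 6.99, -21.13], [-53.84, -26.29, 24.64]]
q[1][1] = 68.99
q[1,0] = 94.93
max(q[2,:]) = 92.66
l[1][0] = -58.62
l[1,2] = -21.13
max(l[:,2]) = 24.64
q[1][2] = 76.39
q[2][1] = 92.66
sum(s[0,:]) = 116.1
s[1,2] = -64.65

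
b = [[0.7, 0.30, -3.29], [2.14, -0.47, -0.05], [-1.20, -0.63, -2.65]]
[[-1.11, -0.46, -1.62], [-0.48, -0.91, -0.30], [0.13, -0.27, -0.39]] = b@[[-0.33,-0.31,-0.25], [-0.51,0.52,-0.55], [0.22,0.12,0.39]]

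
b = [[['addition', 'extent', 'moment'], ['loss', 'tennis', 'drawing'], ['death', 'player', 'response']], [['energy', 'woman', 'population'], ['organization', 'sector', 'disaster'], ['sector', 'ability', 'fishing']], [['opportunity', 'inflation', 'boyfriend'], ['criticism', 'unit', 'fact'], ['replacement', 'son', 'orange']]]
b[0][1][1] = 'tennis'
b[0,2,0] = 'death'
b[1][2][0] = 'sector'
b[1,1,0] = 'organization'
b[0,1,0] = 'loss'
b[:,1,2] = ['drawing', 'disaster', 'fact']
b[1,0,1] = 'woman'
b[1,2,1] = 'ability'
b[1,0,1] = 'woman'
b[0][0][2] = 'moment'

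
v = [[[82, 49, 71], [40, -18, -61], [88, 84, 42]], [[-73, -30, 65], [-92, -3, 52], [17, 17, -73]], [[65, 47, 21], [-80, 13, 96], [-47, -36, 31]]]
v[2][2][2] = 31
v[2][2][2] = 31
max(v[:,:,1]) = 84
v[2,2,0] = -47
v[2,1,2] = 96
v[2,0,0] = 65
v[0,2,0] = 88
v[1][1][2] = 52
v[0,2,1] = 84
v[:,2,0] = [88, 17, -47]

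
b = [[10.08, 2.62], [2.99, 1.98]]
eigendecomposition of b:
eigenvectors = [[0.95,-0.28], [0.32,0.96]]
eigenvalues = [10.95, 1.11]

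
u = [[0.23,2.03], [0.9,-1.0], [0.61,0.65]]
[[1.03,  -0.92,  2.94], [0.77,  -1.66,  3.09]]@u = [[1.2, 4.92],[0.57, 5.23]]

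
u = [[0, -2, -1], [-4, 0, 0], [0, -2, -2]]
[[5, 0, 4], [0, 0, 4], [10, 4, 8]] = u@[[0, 0, -1], [0, 2, 0], [-5, -4, -4]]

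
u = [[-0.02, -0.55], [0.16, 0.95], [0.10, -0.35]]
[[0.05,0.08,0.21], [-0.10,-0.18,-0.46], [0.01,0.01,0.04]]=u @ [[-0.15, -0.33, -0.79], [-0.08, -0.13, -0.35]]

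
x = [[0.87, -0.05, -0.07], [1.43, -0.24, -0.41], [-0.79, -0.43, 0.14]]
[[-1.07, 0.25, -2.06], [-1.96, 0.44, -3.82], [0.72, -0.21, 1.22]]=x @ [[-1.16, 0.27, -2.23], [0.59, -0.05, 1.47], [0.39, -0.11, 0.68]]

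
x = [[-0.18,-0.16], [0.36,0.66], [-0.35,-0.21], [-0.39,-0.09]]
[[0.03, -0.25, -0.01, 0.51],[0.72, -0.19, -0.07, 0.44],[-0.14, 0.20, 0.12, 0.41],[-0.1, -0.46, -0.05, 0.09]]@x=[[-0.29, -0.21], [-0.35, -0.27], [-0.1, 0.09], [-0.17, -0.29]]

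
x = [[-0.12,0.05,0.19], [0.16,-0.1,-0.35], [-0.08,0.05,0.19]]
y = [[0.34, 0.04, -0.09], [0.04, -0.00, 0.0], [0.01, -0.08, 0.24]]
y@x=[[-0.03, 0.01, 0.03], [-0.0, 0.0, 0.01], [-0.03, 0.02, 0.08]]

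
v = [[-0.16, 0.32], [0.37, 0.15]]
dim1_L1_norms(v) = [0.48, 0.52]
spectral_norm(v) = 0.40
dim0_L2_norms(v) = [0.4, 0.35]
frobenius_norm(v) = 0.54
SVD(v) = [[-0.30, 0.95], [0.95, 0.30]] @ diag([0.4037146105495128, 0.3527244154135849]) @ [[0.99, 0.11], [-0.11, 0.99]]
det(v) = -0.14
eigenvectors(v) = [[-0.82, -0.52], [0.57, -0.86]]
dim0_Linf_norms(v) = [0.37, 0.32]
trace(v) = -0.01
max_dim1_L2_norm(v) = 0.4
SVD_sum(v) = [[-0.12, -0.01], [0.38, 0.04]] + [[-0.04,0.33], [-0.01,0.11]]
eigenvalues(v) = [-0.38, 0.37]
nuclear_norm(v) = 0.76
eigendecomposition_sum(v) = [[-0.27,0.16], [0.19,-0.11]] + [[0.11, 0.16], [0.18, 0.26]]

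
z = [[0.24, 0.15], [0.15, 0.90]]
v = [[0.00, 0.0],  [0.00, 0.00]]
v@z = [[0.0,0.00],[0.00,0.0]]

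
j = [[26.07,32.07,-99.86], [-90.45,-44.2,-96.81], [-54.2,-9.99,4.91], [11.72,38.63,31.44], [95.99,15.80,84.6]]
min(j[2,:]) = -54.2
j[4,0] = 95.99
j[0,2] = -99.86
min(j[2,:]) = -54.2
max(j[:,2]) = 84.6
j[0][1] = 32.07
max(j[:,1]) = 38.63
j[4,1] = 15.8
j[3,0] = 11.72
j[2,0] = -54.2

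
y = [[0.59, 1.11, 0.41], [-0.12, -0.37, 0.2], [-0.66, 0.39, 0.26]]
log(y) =[[-0.05+0.06j, (1.12-1.53j), (0.69+0.37j)],[(-0.2-0.09j), -0.70+2.46j, (0.11-0.6j)],[(-0.91+0.09j), (-0.22-2.58j), -0.35+0.62j]]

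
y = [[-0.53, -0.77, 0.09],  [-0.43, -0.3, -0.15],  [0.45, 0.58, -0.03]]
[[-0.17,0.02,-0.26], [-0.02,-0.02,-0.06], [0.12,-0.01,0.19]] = y @ [[0.10, 0.15, 0.08], [0.11, -0.13, 0.25], [-0.34, -0.02, -0.32]]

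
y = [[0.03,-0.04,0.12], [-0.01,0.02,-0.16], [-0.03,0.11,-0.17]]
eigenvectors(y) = [[(-0.98+0j), (-0.38+0.16j), -0.38-0.16j], [-0.17+0.00j, 0.69+0.00j, 0.69-0.00j], [0.06+0.00j, (0.4-0.45j), 0.40+0.45j]]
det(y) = 0.00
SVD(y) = [[0.45, 0.11, -0.88], [-0.55, -0.75, -0.37], [-0.71, 0.65, -0.28]] @ diag([0.28525057588849717, 0.057575960483996234, 0.014734915324696651]) @ [[0.14, -0.37, 0.92],[-0.15, 0.91, 0.39],[-0.98, -0.19, 0.07]]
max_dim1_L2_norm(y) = 0.2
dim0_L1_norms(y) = [0.07, 0.17, 0.45]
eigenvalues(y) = [(0.02+0j), (-0.07+0.1j), (-0.07-0.1j)]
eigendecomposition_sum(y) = [[(0.02+0j), (0.01+0j), (0.01+0j)], [0j, 0j, 0j], [-0.00+0.00j, -0.00-0.00j, -0.00+0.00j]] + [[(0.01+0.01j), -0.02-0.04j, 0.06+0.01j], [-0.01-0.02j, 0.01+0.08j, (-0.08-0.06j)], [-0.01-0.01j, (0.06+0.04j), (-0.08+0.02j)]] + [[(0.01-0.01j), (-0.02+0.04j), 0.06-0.01j], [-0.01+0.02j, (0.01-0.08j), (-0.08+0.06j)], [-0.01+0.01j, (0.06-0.04j), (-0.08-0.02j)]]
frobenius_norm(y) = 0.29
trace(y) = -0.12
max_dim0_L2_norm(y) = 0.26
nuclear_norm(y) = 0.36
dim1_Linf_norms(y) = [0.12, 0.16, 0.17]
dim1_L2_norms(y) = [0.13, 0.16, 0.2]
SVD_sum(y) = [[0.02, -0.05, 0.12], [-0.02, 0.06, -0.14], [-0.03, 0.08, -0.18]] + [[-0.00, 0.01, 0.00], [0.01, -0.04, -0.02], [-0.01, 0.03, 0.01]] + [[0.01, 0.00, -0.00], [0.01, 0.00, -0.00], [0.00, 0.0, -0.00]]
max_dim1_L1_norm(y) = 0.31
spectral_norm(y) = 0.29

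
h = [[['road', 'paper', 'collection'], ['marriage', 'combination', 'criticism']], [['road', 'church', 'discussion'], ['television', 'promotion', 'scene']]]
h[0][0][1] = 'paper'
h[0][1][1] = 'combination'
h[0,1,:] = ['marriage', 'combination', 'criticism']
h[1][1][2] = 'scene'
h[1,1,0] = 'television'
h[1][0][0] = 'road'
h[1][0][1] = 'church'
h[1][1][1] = 'promotion'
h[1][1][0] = 'television'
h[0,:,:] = [['road', 'paper', 'collection'], ['marriage', 'combination', 'criticism']]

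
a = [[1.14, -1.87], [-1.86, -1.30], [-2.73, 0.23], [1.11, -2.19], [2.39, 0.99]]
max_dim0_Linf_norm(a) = 2.73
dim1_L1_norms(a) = [3.01, 3.16, 2.96, 3.3, 3.38]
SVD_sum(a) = [[1.23, -0.06], [-1.79, 0.09], [-2.73, 0.14], [1.22, -0.06], [2.33, -0.12]] + [[-0.09, -1.81], [-0.07, -1.39], [0.00, 0.09], [-0.11, -2.13], [0.06, 1.11]]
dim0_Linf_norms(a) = [2.73, 2.19]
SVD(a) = [[-0.28, -0.55], [0.41, -0.42], [0.63, 0.03], [-0.28, -0.64], [-0.53, 0.33]] @ diag([4.379103665547855, 3.315984180659693]) @ [[-1.0, 0.05], [0.05, 1.00]]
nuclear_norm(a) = 7.70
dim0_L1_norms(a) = [9.23, 6.58]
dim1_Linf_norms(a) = [1.87, 1.86, 2.73, 2.19, 2.39]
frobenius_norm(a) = 5.49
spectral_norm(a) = 4.38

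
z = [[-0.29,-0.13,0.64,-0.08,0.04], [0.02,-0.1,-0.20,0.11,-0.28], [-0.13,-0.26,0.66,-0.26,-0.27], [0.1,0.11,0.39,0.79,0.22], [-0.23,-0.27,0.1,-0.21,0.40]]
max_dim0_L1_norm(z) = 1.99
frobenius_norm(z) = 1.58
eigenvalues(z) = [(-0.22+0.08j), (-0.22-0.08j), (0.64+0.36j), (0.64-0.36j), (0.63+0j)]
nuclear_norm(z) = 3.00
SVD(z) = [[-0.65,  0.04,  -0.05,  -0.09,  -0.75], [0.17,  -0.04,  0.41,  0.85,  -0.27], [-0.68,  -0.2,  0.45,  0.08,  0.54], [-0.15,  0.96,  -0.03,  0.15,  0.17], [-0.25,  -0.18,  -0.79,  0.49,  0.21]] @ diag([1.091438306737543, 0.9396320143796842, 0.5942698978626126, 0.25122052947298906, 0.12761518014849782]) @ [[0.30,0.27,-0.9,0.16,-0.02], [0.16,0.22,0.27,0.9,0.22], [0.24,0.10,0.15,0.12,-0.95], [-0.26,-0.84,-0.27,0.37,-0.15], [0.87,-0.41,0.13,-0.14,0.18]]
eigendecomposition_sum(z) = [[-0.10+0.11j, 0.02+0.13j, (0.07-0.04j), 0.02-0.01j, 0.04+0.04j], [(-0.04-0.15j), -0.12-0.05j, -0.00+0.09j, (-0+0.02j), -0.05+0.01j], [(-0.03-0.03j), -0.03+0.00j, (0.01+0.02j), 0j, -0.01+0.01j], [(0.03+0.02j), (0.03-0.01j), (-0.01-0.02j), -0.00-0.00j, 0.01-0.01j], [(-0.04-0.02j), (-0.03+0.02j), 0.02+0.01j, 0.00+0.00j, (-0.01+0.01j)]] + [[-0.10-0.11j, (0.02-0.13j), 0.07+0.04j, 0.02+0.01j, (0.04-0.04j)], [-0.04+0.15j, -0.12+0.05j, -0.00-0.09j, (-0-0.02j), (-0.05-0.01j)], [-0.03+0.03j, -0.03-0.00j, 0.01-0.02j, 0.00-0.00j, (-0.01-0.01j)], [(0.03-0.02j), 0.03+0.01j, (-0.01+0.02j), -0.00+0.00j, (0.01+0.01j)], [-0.04+0.02j, -0.03-0.02j, (0.02-0.01j), -0j, (-0.01-0.01j)]] + [[(-0.04-0.01j), (-0.08-0.01j), 0.26+0.08j, -0.06+0.21j, (-0.03+0.15j)], [(0.03+0.01j), (0.06+0.01j), (-0.19-0.08j), (0.06-0.16j), (0.03-0.11j)], [-0.05-0.02j, -0.10-0.03j, 0.28+0.17j, -0.13+0.23j, (-0.08+0.17j)], [-0.00+0.08j, 0.01+0.16j, (0.07-0.49j), (0.4+0.04j), 0.28+0.00j], [-0.04-0.02j, -0.09-0.03j, 0.24+0.15j, (-0.11+0.2j), -0.06+0.14j]] + [[(-0.04+0.01j), -0.08+0.01j, (0.26-0.08j), (-0.06-0.21j), -0.03-0.15j], [(0.03-0.01j), (0.06-0.01j), (-0.19+0.08j), (0.06+0.16j), 0.03+0.11j], [-0.05+0.02j, -0.10+0.03j, 0.28-0.17j, (-0.13-0.23j), (-0.08-0.17j)], [(-0-0.08j), (0.01-0.16j), (0.07+0.49j), 0.40-0.04j, (0.28-0j)], [-0.04+0.02j, (-0.09+0.03j), (0.24-0.15j), -0.11-0.20j, (-0.06-0.14j)]] + [[(-0+0j), (-0-0j), -0.02+0.00j, -0j, (0.02-0j)], [0.03-0.00j, 0.01+0.00j, 0.18-0.00j, (-0+0j), (-0.23+0j)], [(0.01-0j), (0.01+0j), (0.08-0j), (-0+0j), (-0.1+0j)], [0.05-0.00j, (0.02+0j), 0.27-0.00j, -0.00+0.00j, -0.35+0.00j], [-0.08+0.00j, -0.03-0.00j, (-0.43+0j), 0.00-0.00j, 0.54-0.00j]]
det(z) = 0.02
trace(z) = 1.46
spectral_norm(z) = 1.09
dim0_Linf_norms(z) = [0.29, 0.27, 0.66, 0.79, 0.4]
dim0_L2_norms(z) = [0.41, 0.42, 1.02, 0.87, 0.6]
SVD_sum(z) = [[-0.21, -0.19, 0.64, -0.12, 0.02], [0.05, 0.05, -0.17, 0.03, -0.0], [-0.22, -0.20, 0.67, -0.12, 0.02], [-0.05, -0.05, 0.15, -0.03, 0.0], [-0.08, -0.07, 0.25, -0.04, 0.01]] + [[0.01,0.01,0.01,0.03,0.01],  [-0.01,-0.01,-0.01,-0.03,-0.01],  [-0.03,-0.04,-0.05,-0.17,-0.04],  [0.15,0.20,0.25,0.81,0.2],  [-0.03,-0.04,-0.05,-0.15,-0.04]] + [[-0.01, -0.00, -0.0, -0.0, 0.03], [0.06, 0.02, 0.04, 0.03, -0.23], [0.06, 0.03, 0.04, 0.03, -0.25], [-0.0, -0.0, -0.00, -0.0, 0.02], [-0.11, -0.05, -0.07, -0.06, 0.44]] + [[0.01, 0.02, 0.01, -0.01, 0.0], [-0.06, -0.18, -0.06, 0.08, -0.03], [-0.01, -0.02, -0.01, 0.01, -0.00], [-0.01, -0.03, -0.01, 0.01, -0.01], [-0.03, -0.10, -0.03, 0.05, -0.02]] + [[-0.08,  0.04,  -0.01,  0.01,  -0.02], [-0.03,  0.01,  -0.00,  0.00,  -0.01], [0.06,  -0.03,  0.01,  -0.01,  0.01], [0.02,  -0.01,  0.00,  -0.0,  0.00], [0.02,  -0.01,  0.00,  -0.00,  0.0]]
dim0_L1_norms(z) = [0.77, 0.87, 1.99, 1.45, 1.21]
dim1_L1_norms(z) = [1.18, 0.71, 1.58, 1.61, 1.21]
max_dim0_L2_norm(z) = 1.02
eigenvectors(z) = [[(0.35+0.57j),(0.35-0.57j),-0.06+0.36j,(-0.06-0.36j),(0.03+0j)], [-0.68+0.00j,-0.68-0.00j,(0.07-0.27j),0.07+0.27j,-0.34+0.00j], [-0.15+0.08j,(-0.15-0.08j),-0.18+0.41j,(-0.18-0.41j),-0.14+0.00j], [0.13-0.11j,0.13+0.11j,(0.67+0j),0.67-0.00j,-0.51+0.00j], [-0.12+0.14j,(-0.12-0.14j),(-0.15+0.35j),-0.15-0.35j,0.78+0.00j]]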